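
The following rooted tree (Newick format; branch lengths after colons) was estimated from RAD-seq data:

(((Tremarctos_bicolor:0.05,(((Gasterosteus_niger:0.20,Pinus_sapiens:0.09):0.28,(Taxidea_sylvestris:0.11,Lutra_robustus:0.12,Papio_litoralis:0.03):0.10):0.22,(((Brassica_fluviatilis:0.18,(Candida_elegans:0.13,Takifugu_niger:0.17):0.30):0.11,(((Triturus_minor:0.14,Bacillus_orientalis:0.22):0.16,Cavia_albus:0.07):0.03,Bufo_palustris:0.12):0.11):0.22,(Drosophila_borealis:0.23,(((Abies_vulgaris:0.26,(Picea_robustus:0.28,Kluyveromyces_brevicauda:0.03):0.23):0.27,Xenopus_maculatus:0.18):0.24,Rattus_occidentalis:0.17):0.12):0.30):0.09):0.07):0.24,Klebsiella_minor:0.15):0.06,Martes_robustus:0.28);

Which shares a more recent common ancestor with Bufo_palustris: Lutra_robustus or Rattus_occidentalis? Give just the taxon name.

The MRCA of Bufo_palustris and Rattus_occidentalis subtends (((Brassica_fluviatilis,(Candida_elegans,Takifugu_niger)),(((Triturus_minor,Bacillus_orientalis),Cavia_albus),Bufo_palustris)),(Drosophila_borealis,(((Abies_vulgaris,(Picea_robustus,Kluyveromyces_brevicauda)),Xenopus_maculatus),Rattus_occidentalis))) (13 taxa).
The MRCA of Bufo_palustris and Lutra_robustus subtends (((Gasterosteus_niger,Pinus_sapiens),(Taxidea_sylvestris,Lutra_robustus,Papio_litoralis)),(((Brassica_fluviatilis,(Candida_elegans,Takifugu_niger)),(((Triturus_minor,Bacillus_orientalis),Cavia_albus),Bufo_palustris)),(Drosophila_borealis,(((Abies_vulgaris,(Picea_robustus,Kluyveromyces_brevicauda)),Xenopus_maculatus),Rattus_occidentalis)))) (18 taxa).
The first is nested inside the second, so Bufo_palustris shares a more recent common ancestor with Rattus_occidentalis.

Rattus_occidentalis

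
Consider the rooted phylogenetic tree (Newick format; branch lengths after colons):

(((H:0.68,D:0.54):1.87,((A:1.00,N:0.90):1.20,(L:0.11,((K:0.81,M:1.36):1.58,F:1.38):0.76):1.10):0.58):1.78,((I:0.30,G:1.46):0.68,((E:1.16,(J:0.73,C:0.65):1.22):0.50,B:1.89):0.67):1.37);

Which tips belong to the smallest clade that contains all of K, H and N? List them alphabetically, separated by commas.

Tracing K: it sits inside (K,M).
Tracing H: it sits inside (H,D).
Tracing N: it sits inside (A,N).
The smallest clade enclosing all 3 is ((H,D),((A,N),(L,((K,M),F)))); the answer is its 8 terminal taxa in alphabetical order.

A, D, F, H, K, L, M, N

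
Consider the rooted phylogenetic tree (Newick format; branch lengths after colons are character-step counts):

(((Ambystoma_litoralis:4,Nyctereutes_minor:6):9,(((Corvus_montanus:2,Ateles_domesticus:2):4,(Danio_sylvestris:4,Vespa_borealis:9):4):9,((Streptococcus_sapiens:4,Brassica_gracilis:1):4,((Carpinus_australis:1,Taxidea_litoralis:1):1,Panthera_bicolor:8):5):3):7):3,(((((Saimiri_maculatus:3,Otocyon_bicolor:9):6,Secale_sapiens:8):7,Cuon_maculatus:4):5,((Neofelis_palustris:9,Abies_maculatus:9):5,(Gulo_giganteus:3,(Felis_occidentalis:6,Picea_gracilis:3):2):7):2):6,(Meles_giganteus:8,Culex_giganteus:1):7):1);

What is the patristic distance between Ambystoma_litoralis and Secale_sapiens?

43

The path runs Ambystoma_litoralis → … → MRCA → … → Secale_sapiens; the MRCA is the root of the tree.
Branch lengths along that path: 4 + 9 + 3 + 1 + 6 + 5 + 7 + 8 = 43.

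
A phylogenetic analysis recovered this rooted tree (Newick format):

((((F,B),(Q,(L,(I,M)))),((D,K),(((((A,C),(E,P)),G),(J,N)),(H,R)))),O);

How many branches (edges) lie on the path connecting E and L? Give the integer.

The MRCA of E and L is the node subtending (((F,B),(Q,(L,(I,M)))),((D,K),(((((A,C),(E,P)),G),(J,N)),(H,R)))).
From E up to that node: 7 branches. From L up to the same node: 4 branches. Total: 7 + 4 = 11.

11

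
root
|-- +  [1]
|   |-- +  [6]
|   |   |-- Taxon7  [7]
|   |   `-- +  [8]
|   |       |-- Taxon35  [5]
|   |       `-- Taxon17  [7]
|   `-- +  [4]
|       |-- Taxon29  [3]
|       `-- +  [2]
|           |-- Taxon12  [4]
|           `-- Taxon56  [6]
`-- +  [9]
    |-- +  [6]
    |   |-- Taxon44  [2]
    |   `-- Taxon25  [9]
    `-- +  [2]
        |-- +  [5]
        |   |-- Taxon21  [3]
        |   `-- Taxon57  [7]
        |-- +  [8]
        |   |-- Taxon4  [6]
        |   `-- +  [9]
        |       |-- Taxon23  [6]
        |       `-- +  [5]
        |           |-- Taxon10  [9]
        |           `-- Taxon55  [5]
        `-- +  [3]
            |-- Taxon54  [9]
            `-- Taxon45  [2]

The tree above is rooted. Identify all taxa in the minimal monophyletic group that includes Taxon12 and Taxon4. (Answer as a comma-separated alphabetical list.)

Taxon10, Taxon12, Taxon17, Taxon21, Taxon23, Taxon25, Taxon29, Taxon35, Taxon4, Taxon44, Taxon45, Taxon54, Taxon55, Taxon56, Taxon57, Taxon7

Tracing Taxon12: it sits inside (Taxon12,Taxon56).
Tracing Taxon4: it sits inside (Taxon4,(Taxon23,(Taxon10,Taxon55))).
The smallest clade enclosing both is the whole tree (their MRCA is the root), so the answer is all 16 tips in alphabetical order.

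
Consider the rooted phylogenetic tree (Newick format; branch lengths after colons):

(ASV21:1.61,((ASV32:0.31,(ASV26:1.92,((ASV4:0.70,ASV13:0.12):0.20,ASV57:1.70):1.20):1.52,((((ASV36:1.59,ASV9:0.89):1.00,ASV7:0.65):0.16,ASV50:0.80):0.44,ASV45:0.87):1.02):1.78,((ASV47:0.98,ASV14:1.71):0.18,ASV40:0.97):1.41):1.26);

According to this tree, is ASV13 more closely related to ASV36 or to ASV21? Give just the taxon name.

ASV36

The MRCA of ASV13 and ASV36 subtends (ASV32,(ASV26,((ASV4,ASV13),ASV57)),((((ASV36,ASV9),ASV7),ASV50),ASV45)) (10 taxa).
The MRCA of ASV13 and ASV21 is the root, subtending the entire tree (14 taxa).
The first is nested inside the second, so ASV13 shares a more recent common ancestor with ASV36.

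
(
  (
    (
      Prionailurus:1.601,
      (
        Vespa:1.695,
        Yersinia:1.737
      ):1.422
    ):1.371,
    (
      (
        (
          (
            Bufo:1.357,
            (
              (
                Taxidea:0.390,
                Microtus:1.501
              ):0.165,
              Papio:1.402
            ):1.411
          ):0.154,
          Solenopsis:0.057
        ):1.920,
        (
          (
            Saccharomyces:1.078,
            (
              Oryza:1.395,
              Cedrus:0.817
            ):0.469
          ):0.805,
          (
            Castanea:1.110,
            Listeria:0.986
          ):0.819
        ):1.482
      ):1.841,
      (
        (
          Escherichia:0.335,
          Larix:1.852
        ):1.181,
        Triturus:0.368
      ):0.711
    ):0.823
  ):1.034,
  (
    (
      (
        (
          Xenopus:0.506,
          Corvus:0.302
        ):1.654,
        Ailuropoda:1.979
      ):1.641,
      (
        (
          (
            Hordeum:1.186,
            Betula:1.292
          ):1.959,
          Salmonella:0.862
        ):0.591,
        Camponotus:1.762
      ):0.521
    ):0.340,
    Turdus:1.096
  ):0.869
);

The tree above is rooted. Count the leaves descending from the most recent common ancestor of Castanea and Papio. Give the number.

10

The MRCA of Castanea and Papio is the node subtending (((Bufo,((Taxidea,Microtus),Papio)),Solenopsis),((Saccharomyces,(Oryza,Cedrus)),(Castanea,Listeria))).
That clade contains 10 terminal taxa: Bufo, Castanea, Cedrus, Listeria, Microtus, Oryza, Papio, Saccharomyces, Solenopsis, Taxidea.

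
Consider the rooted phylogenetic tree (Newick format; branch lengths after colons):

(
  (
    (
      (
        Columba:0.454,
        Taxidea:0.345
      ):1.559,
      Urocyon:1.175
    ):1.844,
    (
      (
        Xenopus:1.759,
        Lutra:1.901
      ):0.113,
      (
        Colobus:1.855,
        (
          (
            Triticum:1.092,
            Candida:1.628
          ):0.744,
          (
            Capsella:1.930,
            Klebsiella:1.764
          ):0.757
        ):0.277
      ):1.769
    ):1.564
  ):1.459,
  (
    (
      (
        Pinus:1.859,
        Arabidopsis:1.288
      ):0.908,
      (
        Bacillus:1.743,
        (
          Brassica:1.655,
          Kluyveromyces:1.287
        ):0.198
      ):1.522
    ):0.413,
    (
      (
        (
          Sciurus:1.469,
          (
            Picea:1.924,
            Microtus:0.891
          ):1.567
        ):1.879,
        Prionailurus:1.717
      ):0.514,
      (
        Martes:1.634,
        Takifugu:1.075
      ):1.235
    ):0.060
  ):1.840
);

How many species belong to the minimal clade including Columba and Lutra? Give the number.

10

The MRCA of Columba and Lutra is the node subtending (((Columba,Taxidea),Urocyon),((Xenopus,Lutra),(Colobus,((Triticum,Candida),(Capsella,Klebsiella))))).
That clade contains 10 terminal taxa: Candida, Capsella, Colobus, Columba, Klebsiella, Lutra, Taxidea, Triticum, Urocyon, Xenopus.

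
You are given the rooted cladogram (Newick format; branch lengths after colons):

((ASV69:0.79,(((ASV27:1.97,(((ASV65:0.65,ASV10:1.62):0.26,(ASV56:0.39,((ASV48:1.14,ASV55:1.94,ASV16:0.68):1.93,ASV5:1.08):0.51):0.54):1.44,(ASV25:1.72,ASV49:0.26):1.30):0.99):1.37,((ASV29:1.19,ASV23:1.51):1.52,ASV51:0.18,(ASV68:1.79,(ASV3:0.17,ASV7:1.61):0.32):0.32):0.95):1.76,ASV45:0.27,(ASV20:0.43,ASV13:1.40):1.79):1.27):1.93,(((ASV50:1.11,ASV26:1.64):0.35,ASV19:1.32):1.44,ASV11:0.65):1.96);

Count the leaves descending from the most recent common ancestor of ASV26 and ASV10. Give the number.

24

The MRCA of ASV26 and ASV10 is the root, so the clade is the entire tree.
That clade contains 24 terminal taxa: ASV10, ASV11, ASV13, ASV16, ASV19, ASV20, ASV23, ASV25, ASV26, ASV27, ASV29, ASV3, ASV45, ASV48, ASV49, ASV5, ASV50, ASV51, ASV55, ASV56, ASV65, ASV68, ASV69, ASV7.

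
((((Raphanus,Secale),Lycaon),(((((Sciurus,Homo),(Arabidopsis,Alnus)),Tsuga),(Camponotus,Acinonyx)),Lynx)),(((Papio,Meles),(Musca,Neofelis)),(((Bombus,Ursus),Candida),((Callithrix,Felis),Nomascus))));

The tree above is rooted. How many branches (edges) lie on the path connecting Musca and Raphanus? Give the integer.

8

The MRCA of Musca and Raphanus is the root of the tree.
From Musca up to that node: 4 branches. From Raphanus up to the same node: 4 branches. Total: 4 + 4 = 8.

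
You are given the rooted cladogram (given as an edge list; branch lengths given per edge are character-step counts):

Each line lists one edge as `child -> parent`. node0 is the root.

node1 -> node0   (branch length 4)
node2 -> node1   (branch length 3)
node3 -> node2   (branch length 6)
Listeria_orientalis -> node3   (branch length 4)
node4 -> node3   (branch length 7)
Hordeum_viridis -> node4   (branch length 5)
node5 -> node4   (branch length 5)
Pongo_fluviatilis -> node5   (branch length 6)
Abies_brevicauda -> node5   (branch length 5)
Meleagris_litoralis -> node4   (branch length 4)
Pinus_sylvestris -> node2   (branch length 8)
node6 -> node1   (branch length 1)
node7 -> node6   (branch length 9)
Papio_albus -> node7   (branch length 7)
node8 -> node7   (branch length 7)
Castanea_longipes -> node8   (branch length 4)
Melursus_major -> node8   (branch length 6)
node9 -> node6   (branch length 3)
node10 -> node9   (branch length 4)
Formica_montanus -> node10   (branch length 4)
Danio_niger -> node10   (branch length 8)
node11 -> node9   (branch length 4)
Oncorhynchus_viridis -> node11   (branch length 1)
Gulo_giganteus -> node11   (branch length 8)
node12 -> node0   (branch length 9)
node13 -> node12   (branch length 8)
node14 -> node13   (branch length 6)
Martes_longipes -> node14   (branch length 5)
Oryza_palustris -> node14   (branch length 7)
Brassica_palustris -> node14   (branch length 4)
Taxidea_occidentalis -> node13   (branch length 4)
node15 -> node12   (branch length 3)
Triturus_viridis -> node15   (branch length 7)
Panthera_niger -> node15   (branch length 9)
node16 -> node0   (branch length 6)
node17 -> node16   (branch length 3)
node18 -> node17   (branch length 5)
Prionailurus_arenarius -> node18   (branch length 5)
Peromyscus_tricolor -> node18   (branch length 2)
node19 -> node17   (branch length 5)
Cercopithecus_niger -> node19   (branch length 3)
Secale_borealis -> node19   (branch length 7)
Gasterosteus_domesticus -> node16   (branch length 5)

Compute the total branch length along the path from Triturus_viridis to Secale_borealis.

The path runs Triturus_viridis → … → MRCA → … → Secale_borealis; the MRCA is the root of the tree.
Branch lengths along that path: 7 + 3 + 9 + 6 + 3 + 5 + 7 = 40.

40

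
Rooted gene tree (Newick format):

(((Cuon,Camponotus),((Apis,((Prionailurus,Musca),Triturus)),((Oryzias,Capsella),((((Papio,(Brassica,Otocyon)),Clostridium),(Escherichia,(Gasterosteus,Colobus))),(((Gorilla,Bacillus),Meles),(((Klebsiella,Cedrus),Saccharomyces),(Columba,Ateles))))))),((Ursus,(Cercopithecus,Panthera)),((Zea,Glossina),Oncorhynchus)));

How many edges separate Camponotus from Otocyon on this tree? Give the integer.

10

The MRCA of Camponotus and Otocyon is the node subtending ((Cuon,Camponotus),((Apis,((Prionailurus,Musca),Triturus)),((Oryzias,Capsella),((((Papio,(Brassica,Otocyon)),Clostridium),(Escherichia,(Gasterosteus,Colobus))),(((Gorilla,Bacillus),Meles),(((Klebsiella,Cedrus),Saccharomyces),(Columba,Ateles))))))).
From Camponotus up to that node: 2 branches. From Otocyon up to the same node: 8 branches. Total: 2 + 8 = 10.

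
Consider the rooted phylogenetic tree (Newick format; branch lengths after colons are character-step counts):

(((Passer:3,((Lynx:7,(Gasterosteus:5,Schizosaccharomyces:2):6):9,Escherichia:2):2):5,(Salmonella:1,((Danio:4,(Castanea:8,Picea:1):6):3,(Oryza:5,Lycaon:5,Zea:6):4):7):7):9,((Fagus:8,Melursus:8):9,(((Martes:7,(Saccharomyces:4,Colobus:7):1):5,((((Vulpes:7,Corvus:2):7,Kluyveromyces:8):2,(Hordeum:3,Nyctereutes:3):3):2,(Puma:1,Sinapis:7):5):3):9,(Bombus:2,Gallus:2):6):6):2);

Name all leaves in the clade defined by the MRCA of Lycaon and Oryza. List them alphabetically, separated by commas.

Tracing Lycaon: it sits inside (Oryza,Lycaon,Zea).
Tracing Oryza: it sits inside (Oryza,Lycaon,Zea).
The smallest clade enclosing both is (Oryza,Lycaon,Zea); the answer is its 3 terminal taxa in alphabetical order.

Lycaon, Oryza, Zea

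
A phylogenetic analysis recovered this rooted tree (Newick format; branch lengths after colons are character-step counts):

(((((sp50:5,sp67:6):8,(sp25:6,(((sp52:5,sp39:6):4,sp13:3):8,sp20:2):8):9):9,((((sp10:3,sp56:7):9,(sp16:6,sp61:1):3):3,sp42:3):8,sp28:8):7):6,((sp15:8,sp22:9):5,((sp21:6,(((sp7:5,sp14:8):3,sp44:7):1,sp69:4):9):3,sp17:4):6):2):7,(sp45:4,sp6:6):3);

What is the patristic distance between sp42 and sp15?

The path runs sp42 → … → MRCA → … → sp15; the MRCA is the node subtending ((((sp50,sp67),(sp25,(((sp52,sp39),sp13),sp20))),((((sp10,sp56),(sp16,sp61)),sp42),sp28)),((sp15,sp22),((sp21,(((sp7,sp14),sp44),sp69)),sp17))).
Branch lengths along that path: 3 + 8 + 7 + 6 + 2 + 5 + 8 = 39.

39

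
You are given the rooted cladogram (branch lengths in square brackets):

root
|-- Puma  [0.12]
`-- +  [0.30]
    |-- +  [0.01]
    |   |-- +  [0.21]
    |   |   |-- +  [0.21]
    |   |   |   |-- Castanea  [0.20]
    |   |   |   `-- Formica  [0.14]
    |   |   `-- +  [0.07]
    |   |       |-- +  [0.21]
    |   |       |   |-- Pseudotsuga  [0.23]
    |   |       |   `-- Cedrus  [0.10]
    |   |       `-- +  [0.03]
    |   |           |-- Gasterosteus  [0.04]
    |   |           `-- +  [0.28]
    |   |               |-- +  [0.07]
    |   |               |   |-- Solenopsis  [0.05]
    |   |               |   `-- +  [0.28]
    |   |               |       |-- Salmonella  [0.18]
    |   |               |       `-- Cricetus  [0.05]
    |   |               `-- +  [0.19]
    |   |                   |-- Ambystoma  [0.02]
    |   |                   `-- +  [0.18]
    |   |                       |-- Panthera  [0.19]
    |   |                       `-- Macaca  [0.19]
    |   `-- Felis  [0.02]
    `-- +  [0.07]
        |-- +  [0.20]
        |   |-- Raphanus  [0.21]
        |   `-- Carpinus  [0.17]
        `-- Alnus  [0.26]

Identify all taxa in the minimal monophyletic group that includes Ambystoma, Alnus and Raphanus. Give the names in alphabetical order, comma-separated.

Alnus, Ambystoma, Carpinus, Castanea, Cedrus, Cricetus, Felis, Formica, Gasterosteus, Macaca, Panthera, Pseudotsuga, Raphanus, Salmonella, Solenopsis

Tracing Ambystoma: it sits inside (Ambystoma,(Panthera,Macaca)).
Tracing Alnus: it sits inside ((Raphanus,Carpinus),Alnus).
Tracing Raphanus: it sits inside (Raphanus,Carpinus).
The smallest clade enclosing all 3 is ((((Castanea,Formica),((Pseudotsuga,Cedrus),(Gasterosteus,((Solenopsis,(Salmonella,Cricetus)),(Ambystoma,(Panthera,Macaca)))))),Felis),((Raphanus,Carpinus),Alnus)); the answer is its 15 terminal taxa in alphabetical order.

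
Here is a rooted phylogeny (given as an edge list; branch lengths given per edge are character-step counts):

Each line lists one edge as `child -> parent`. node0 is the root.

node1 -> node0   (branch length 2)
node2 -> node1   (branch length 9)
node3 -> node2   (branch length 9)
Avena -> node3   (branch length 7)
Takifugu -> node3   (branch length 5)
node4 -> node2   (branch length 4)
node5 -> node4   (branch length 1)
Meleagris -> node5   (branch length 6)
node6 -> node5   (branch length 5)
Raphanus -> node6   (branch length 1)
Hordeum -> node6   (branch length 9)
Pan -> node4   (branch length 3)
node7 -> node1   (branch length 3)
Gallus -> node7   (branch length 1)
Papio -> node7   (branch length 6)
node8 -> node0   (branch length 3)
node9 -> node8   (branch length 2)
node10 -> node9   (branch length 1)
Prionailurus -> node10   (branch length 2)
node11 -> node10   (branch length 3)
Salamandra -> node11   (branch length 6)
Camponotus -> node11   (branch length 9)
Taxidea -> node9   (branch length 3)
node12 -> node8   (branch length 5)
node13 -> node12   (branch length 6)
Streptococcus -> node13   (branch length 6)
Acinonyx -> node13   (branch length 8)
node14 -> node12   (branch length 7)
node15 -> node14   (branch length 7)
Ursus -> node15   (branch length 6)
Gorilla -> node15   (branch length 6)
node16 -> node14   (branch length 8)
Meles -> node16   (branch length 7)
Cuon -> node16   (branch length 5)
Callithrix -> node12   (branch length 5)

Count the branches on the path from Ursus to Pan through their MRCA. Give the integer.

9

The MRCA of Ursus and Pan is the root of the tree.
From Ursus up to that node: 5 branches. From Pan up to the same node: 4 branches. Total: 5 + 4 = 9.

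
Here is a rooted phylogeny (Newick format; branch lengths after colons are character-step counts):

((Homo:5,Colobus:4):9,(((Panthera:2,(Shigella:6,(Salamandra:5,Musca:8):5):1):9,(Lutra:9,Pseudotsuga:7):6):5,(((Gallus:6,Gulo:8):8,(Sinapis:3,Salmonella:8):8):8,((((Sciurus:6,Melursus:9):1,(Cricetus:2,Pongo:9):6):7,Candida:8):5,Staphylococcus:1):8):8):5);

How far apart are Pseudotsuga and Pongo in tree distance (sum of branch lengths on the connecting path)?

The path runs Pseudotsuga → … → MRCA → … → Pongo; the MRCA is the node subtending (((Panthera,(Shigella,(Salamandra,Musca))),(Lutra,Pseudotsuga)),(((Gallus,Gulo),(Sinapis,Salmonella)),((((Sciurus,Melursus),(Cricetus,Pongo)),Candida),Staphylococcus))).
Branch lengths along that path: 7 + 6 + 5 + 8 + 8 + 5 + 7 + 6 + 9 = 61.

61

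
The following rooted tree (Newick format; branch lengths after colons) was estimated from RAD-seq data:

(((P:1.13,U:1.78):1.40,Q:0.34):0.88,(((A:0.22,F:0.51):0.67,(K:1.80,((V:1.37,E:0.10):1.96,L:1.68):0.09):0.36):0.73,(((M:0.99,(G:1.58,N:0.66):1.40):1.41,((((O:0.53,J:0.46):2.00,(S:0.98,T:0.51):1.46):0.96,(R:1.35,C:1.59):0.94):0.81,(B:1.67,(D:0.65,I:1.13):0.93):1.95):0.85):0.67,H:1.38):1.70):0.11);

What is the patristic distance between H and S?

7.11

The path runs H → … → MRCA → … → S; the MRCA is the node subtending (((M,(G,N)),((((O,J),(S,T)),(R,C)),(B,(D,I)))),H).
Branch lengths along that path: 1.38 + 0.67 + 0.85 + 0.81 + 0.96 + 1.46 + 0.98 = 7.11.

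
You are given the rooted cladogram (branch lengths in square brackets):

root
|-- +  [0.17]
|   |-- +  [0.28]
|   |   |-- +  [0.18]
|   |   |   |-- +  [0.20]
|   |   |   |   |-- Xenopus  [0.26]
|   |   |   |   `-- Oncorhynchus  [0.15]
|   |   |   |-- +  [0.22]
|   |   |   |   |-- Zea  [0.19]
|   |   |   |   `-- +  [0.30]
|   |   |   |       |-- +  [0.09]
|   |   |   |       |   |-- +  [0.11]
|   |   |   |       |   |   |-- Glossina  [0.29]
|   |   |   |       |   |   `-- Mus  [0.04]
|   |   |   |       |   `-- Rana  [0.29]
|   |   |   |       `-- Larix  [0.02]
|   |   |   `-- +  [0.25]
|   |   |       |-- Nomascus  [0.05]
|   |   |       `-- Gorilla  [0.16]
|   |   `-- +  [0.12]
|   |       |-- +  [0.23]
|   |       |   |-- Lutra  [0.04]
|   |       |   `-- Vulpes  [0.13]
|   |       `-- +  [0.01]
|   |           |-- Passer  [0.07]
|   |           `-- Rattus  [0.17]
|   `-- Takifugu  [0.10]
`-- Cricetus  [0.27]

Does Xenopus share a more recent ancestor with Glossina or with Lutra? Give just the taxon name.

Glossina

The MRCA of Xenopus and Glossina subtends ((Xenopus,Oncorhynchus),(Zea,(((Glossina,Mus),Rana),Larix)),(Nomascus,Gorilla)) (9 taxa).
The MRCA of Xenopus and Lutra subtends (((Xenopus,Oncorhynchus),(Zea,(((Glossina,Mus),Rana),Larix)),(Nomascus,Gorilla)),((Lutra,Vulpes),(Passer,Rattus))) (13 taxa).
The first is nested inside the second, so Xenopus shares a more recent common ancestor with Glossina.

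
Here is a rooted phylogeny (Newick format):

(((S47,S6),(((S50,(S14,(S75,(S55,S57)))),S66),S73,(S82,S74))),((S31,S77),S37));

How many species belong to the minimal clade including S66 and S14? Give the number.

6

The MRCA of S66 and S14 is the node subtending ((S50,(S14,(S75,(S55,S57)))),S66).
That clade contains 6 terminal taxa: S14, S50, S55, S57, S66, S75.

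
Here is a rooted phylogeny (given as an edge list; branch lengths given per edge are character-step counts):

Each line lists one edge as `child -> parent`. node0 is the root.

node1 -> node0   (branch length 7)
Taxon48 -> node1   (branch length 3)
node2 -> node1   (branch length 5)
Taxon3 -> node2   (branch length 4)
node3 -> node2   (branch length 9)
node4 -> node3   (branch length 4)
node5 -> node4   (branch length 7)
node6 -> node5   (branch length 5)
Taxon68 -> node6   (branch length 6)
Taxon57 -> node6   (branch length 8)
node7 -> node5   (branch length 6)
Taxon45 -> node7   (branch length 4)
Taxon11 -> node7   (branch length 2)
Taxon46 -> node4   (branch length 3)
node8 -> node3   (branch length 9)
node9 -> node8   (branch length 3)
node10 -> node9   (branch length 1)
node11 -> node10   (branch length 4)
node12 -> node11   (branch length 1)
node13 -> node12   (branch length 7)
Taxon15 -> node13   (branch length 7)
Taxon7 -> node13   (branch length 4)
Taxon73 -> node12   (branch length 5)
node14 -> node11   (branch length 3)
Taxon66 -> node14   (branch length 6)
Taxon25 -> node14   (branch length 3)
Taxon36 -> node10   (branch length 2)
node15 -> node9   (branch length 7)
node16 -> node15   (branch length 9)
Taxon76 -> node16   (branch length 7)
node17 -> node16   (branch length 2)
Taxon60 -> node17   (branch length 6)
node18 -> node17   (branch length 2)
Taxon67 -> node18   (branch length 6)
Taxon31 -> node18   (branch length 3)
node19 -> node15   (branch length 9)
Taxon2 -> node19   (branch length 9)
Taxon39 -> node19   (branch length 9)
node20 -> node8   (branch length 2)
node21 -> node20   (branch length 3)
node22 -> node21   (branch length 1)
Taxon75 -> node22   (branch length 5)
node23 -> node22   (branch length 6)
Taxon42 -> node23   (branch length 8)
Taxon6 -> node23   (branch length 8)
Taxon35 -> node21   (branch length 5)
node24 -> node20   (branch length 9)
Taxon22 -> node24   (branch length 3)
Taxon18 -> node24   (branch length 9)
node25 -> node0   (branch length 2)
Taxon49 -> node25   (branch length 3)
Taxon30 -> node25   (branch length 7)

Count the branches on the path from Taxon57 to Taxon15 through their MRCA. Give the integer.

11

The MRCA of Taxon57 and Taxon15 is the node subtending ((((Taxon68,Taxon57),(Taxon45,Taxon11)),Taxon46),((((((Taxon15,Taxon7),Taxon73),(Taxon66,Taxon25)),Taxon36),((Taxon76,(Taxon60,(Taxon67,Taxon31))),(Taxon2,Taxon39))),(((Taxon75,(Taxon42,Taxon6)),Taxon35),(Taxon22,Taxon18)))).
From Taxon57 up to that node: 4 branches. From Taxon15 up to the same node: 7 branches. Total: 4 + 7 = 11.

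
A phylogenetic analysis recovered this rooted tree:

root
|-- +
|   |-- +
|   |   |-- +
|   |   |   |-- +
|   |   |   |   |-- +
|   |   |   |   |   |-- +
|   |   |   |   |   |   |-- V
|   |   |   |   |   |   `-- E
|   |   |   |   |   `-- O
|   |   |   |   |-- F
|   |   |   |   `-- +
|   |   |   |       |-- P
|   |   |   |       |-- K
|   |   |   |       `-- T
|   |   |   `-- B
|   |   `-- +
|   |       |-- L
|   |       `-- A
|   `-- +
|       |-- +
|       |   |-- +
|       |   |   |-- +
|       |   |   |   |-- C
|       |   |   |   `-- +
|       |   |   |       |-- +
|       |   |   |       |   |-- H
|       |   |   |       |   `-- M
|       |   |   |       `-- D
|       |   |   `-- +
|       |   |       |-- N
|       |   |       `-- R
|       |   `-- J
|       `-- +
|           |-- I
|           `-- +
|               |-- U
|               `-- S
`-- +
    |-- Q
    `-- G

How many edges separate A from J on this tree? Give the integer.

6

The MRCA of A and J is the node subtending ((((((V,E),O),F,(P,K,T)),B),(L,A)),((((C,((H,M),D)),(N,R)),J),(I,(U,S)))).
From A up to that node: 3 branches. From J up to the same node: 3 branches. Total: 3 + 3 = 6.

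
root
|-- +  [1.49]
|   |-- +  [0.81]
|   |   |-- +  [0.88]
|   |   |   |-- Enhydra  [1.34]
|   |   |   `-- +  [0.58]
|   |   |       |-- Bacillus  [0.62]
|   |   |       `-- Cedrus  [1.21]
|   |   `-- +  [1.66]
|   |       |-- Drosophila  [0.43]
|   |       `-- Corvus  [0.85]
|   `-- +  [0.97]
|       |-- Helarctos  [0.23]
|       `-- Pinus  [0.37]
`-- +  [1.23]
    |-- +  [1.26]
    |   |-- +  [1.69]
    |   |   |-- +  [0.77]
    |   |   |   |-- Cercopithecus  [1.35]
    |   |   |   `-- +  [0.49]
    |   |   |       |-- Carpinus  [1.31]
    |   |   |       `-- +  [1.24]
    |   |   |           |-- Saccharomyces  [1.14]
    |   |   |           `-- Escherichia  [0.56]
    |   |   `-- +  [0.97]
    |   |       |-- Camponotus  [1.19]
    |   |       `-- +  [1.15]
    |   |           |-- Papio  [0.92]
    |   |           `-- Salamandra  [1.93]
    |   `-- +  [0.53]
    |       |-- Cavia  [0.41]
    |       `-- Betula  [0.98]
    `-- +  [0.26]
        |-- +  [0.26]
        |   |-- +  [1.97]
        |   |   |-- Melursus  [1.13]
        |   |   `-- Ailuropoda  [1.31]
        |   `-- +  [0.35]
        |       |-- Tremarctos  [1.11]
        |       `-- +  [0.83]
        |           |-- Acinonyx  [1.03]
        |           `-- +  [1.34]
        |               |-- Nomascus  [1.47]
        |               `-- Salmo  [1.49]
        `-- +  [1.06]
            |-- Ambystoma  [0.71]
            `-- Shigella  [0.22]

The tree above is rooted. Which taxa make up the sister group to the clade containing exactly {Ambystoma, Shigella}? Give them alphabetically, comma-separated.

Acinonyx, Ailuropoda, Melursus, Nomascus, Salmo, Tremarctos

The clade containing exactly {Ambystoma, Shigella} attaches to the tree at the node subtending (((Melursus,Ailuropoda),(Tremarctos,(Acinonyx,(Nomascus,Salmo)))),(Ambystoma,Shigella)).
The other lineage descending from that same node — the sister group — is ((Melursus,Ailuropoda),(Tremarctos,(Acinonyx,(Nomascus,Salmo)))); its 6 tips in alphabetical order are the answer.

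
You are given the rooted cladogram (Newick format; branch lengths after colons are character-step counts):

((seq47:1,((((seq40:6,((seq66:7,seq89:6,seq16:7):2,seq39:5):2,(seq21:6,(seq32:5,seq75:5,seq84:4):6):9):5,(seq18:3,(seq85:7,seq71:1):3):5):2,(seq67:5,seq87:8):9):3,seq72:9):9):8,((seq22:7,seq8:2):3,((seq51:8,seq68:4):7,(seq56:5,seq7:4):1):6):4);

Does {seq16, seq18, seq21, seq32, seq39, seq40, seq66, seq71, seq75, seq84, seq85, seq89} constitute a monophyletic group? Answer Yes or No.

Yes

The most recent common ancestor of these taxa subtends ((seq40,((seq66,seq89,seq16),seq39),(seq21,(seq32,seq75,seq84))),(seq18,(seq85,seq71))).
That clade has exactly 12 tips — every listed taxon and nothing else — so the group is monophyletic.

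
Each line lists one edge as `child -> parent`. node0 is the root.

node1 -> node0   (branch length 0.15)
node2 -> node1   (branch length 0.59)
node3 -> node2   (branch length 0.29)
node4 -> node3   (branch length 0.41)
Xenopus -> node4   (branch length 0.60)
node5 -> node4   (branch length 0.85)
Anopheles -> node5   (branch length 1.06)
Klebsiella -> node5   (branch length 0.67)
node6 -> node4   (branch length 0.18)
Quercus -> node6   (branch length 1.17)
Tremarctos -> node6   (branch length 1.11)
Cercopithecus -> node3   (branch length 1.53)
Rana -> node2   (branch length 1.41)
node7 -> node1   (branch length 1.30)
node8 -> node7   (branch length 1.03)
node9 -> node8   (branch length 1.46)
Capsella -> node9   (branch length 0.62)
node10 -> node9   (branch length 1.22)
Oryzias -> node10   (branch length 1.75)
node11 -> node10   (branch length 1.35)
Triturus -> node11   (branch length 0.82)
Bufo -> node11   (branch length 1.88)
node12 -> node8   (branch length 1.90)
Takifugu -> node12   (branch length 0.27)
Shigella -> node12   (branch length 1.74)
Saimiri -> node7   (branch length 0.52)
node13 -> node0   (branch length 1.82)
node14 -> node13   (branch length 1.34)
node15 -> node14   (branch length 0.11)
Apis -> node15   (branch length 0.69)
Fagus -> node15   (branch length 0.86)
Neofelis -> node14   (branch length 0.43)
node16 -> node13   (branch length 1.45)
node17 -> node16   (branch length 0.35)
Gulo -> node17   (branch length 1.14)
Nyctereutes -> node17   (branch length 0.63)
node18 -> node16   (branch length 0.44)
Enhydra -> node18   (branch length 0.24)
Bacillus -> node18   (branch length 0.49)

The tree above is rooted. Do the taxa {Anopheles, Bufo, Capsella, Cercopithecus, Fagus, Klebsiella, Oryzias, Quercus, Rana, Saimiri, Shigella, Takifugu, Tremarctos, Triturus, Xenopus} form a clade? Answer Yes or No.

The MRCA of the listed taxa is the root, so the smallest clade containing them is the whole tree.
That clade also contains Apis, Bacillus, Enhydra, Gulo, Neofelis, Nyctereutes, which are not in the proposed group, so the group is not monophyletic.

No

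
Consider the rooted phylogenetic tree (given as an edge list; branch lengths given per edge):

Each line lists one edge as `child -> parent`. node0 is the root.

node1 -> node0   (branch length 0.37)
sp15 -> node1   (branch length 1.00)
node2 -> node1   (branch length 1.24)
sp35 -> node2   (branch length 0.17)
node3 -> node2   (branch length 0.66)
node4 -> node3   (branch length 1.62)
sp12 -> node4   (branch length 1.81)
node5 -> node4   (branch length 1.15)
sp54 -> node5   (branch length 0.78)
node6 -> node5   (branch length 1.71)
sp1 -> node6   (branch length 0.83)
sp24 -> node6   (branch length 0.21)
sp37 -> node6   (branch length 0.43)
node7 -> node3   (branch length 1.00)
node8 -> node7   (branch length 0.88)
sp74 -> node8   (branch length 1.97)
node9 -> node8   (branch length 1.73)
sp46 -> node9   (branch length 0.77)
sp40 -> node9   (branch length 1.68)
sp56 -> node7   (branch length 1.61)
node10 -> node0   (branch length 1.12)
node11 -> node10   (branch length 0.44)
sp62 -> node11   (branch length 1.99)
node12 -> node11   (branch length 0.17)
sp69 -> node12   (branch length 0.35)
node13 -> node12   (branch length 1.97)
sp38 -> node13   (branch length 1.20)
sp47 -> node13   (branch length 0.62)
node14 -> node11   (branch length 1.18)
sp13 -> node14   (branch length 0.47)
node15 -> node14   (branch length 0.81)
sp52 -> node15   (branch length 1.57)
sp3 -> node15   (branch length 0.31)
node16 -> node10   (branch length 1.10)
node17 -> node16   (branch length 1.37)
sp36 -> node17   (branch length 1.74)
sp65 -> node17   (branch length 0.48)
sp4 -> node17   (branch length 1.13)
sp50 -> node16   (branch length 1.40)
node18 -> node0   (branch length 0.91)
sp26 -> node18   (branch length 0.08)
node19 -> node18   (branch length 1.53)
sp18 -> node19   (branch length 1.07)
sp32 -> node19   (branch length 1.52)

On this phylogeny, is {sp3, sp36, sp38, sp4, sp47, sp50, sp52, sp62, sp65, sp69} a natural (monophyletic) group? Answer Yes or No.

The MRCA of the listed taxa subtends ((sp62,(sp69,(sp38,sp47)),(sp13,(sp52,sp3))),((sp36,sp65,sp4),sp50)).
That clade also contains sp13, which is not in the proposed group, so the group is not monophyletic.

No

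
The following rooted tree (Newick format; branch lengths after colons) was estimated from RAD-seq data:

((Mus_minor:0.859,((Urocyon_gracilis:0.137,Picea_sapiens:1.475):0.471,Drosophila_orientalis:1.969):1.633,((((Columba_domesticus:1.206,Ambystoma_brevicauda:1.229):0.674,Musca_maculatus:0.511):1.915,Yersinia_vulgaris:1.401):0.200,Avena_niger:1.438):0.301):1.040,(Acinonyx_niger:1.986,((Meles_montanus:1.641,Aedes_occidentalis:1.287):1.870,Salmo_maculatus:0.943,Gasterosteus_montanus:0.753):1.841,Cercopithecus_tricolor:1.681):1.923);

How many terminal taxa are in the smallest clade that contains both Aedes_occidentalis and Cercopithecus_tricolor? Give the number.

The MRCA of Aedes_occidentalis and Cercopithecus_tricolor is the node subtending (Acinonyx_niger,((Meles_montanus,Aedes_occidentalis),Salmo_maculatus,Gasterosteus_montanus),Cercopithecus_tricolor).
That clade contains 6 terminal taxa: Acinonyx_niger, Aedes_occidentalis, Cercopithecus_tricolor, Gasterosteus_montanus, Meles_montanus, Salmo_maculatus.

6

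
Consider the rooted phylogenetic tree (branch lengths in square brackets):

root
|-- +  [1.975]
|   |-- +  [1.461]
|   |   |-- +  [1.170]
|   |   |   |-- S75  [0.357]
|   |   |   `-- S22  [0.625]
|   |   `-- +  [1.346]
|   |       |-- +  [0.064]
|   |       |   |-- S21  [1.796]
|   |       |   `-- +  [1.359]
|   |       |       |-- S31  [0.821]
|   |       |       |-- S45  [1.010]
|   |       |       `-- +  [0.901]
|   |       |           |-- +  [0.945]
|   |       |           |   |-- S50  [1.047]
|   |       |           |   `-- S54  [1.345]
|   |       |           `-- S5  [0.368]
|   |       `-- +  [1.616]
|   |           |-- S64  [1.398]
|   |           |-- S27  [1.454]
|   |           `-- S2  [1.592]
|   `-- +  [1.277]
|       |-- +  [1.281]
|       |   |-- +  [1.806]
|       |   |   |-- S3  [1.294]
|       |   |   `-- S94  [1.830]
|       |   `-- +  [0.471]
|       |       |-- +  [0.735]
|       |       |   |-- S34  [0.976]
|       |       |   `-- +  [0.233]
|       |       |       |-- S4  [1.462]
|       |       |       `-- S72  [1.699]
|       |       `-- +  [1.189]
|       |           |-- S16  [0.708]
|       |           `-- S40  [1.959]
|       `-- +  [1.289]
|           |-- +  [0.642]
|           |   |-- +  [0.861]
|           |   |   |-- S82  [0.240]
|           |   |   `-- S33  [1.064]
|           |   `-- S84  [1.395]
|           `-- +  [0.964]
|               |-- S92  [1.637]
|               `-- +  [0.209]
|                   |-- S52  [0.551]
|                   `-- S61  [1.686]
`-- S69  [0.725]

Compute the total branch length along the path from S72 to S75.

8.684

The path runs S72 → … → MRCA → … → S75; the MRCA is the node subtending (((S75,S22),((S21,(S31,S45,((S50,S54),S5))),(S64,S27,S2))),(((S3,S94),((S34,(S4,S72)),(S16,S40))),(((S82,S33),S84),(S92,(S52,S61))))).
Branch lengths along that path: 1.699 + 0.233 + 0.735 + 0.471 + 1.281 + 1.277 + 1.461 + 1.170 + 0.357 = 8.684.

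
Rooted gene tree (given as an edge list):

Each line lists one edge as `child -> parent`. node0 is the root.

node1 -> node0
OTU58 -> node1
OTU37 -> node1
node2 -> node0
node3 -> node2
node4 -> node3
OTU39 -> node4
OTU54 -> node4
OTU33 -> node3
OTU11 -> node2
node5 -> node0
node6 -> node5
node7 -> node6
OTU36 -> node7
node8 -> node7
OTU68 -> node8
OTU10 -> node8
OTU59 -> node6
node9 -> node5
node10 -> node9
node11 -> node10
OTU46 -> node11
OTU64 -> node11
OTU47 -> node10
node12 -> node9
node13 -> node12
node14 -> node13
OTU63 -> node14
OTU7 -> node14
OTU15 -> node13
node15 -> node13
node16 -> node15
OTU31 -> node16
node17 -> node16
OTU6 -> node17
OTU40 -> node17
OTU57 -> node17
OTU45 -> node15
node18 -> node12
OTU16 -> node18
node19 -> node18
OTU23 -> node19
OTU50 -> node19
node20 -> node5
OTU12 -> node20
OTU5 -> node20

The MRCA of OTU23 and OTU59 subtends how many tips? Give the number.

The MRCA of OTU23 and OTU59 is the node subtending (((OTU36,(OTU68,OTU10)),OTU59),(((OTU46,OTU64),OTU47),(((OTU63,OTU7),OTU15,((OTU31,(OTU6,OTU40,OTU57)),OTU45)),(OTU16,(OTU23,OTU50)))),(OTU12,OTU5)).
That clade contains 20 terminal taxa: OTU10, OTU12, OTU15, OTU16, OTU23, OTU31, OTU36, OTU40, OTU45, OTU46, OTU47, OTU5, OTU50, OTU57, OTU59, OTU6, OTU63, OTU64, OTU68, OTU7.

20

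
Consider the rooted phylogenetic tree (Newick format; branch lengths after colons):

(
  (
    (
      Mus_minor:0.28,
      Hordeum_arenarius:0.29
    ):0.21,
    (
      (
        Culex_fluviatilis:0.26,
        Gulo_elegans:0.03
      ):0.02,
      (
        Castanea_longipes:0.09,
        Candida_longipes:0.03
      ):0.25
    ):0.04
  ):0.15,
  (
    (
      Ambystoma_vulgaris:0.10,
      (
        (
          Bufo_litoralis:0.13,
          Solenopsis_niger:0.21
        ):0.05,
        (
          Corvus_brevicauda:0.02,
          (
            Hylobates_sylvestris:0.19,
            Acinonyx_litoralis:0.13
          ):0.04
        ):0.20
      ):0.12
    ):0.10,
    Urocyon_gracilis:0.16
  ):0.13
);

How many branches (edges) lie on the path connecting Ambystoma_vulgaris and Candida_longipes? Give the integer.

The MRCA of Ambystoma_vulgaris and Candida_longipes is the root of the tree.
From Ambystoma_vulgaris up to that node: 3 branches. From Candida_longipes up to the same node: 4 branches. Total: 3 + 4 = 7.

7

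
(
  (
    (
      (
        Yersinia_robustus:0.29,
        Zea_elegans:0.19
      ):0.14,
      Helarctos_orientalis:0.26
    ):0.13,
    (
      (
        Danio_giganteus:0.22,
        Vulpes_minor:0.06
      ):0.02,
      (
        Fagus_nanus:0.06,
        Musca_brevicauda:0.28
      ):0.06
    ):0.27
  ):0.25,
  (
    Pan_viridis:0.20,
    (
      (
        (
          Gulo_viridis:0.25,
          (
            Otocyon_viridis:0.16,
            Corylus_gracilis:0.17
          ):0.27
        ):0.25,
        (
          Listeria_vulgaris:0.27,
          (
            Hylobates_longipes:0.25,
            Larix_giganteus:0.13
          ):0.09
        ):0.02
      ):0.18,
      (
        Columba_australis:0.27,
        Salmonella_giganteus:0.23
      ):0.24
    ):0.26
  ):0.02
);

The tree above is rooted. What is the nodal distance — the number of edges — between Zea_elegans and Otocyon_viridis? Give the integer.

The MRCA of Zea_elegans and Otocyon_viridis is the root of the tree.
From Zea_elegans up to that node: 4 branches. From Otocyon_viridis up to the same node: 6 branches. Total: 4 + 6 = 10.

10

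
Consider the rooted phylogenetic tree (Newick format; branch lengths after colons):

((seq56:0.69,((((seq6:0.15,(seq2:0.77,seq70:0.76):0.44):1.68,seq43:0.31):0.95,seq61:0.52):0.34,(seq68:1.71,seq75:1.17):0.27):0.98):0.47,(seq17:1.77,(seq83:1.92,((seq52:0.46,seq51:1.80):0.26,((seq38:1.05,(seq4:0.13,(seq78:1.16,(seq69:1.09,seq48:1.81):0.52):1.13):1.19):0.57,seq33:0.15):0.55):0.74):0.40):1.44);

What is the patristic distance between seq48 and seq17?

8.68

The path runs seq48 → … → MRCA → … → seq17; the MRCA is the node subtending (seq17,(seq83,((seq52,seq51),((seq38,(seq4,(seq78,(seq69,seq48)))),seq33)))).
Branch lengths along that path: 1.81 + 0.52 + 1.13 + 1.19 + 0.57 + 0.55 + 0.74 + 0.40 + 1.77 = 8.68.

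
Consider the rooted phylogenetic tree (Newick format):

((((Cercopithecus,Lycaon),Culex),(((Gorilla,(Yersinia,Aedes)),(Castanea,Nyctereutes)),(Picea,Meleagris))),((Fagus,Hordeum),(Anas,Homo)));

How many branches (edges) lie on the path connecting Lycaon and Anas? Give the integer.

7

The MRCA of Lycaon and Anas is the root of the tree.
From Lycaon up to that node: 4 branches. From Anas up to the same node: 3 branches. Total: 4 + 3 = 7.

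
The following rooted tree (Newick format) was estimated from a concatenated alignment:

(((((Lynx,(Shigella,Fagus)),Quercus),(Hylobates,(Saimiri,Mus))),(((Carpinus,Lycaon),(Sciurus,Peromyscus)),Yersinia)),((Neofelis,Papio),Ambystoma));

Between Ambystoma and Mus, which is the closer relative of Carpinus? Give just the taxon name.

Mus

The MRCA of Carpinus and Mus subtends ((((Lynx,(Shigella,Fagus)),Quercus),(Hylobates,(Saimiri,Mus))),(((Carpinus,Lycaon),(Sciurus,Peromyscus)),Yersinia)) (12 taxa).
The MRCA of Carpinus and Ambystoma is the root, subtending the entire tree (15 taxa).
The first is nested inside the second, so Carpinus shares a more recent common ancestor with Mus.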